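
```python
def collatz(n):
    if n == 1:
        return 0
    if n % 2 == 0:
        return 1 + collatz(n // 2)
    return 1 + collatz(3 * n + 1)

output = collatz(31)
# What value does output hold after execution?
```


collatz(31)
31 is odd -> 3*31+1 = 94 -> collatz(94)
94 is even -> collatz(47)
47 is odd -> 3*47+1 = 142 -> collatz(142)
142 is even -> collatz(71)
71 is odd -> 3*71+1 = 214 -> collatz(214)
214 is even -> collatz(107)
107 is odd -> 3*107+1 = 322 -> collatz(322)
322 is even -> collatz(161)
161 is odd -> 3*161+1 = 484 -> collatz(484)
484 is even -> collatz(242)
242 is even -> collatz(121)
121 is odd -> 3*121+1 = 364 -> collatz(364)
364 is even -> collatz(182)
182 is even -> collatz(91)
91 is odd -> 3*91+1 = 274 -> collatz(274)
274 is even -> collatz(137)
137 is odd -> 3*137+1 = 412 -> collatz(412)
412 is even -> collatz(206)
206 is even -> collatz(103)
103 is odd -> 3*103+1 = 310 -> collatz(310)
310 is even -> collatz(155)
155 is odd -> 3*155+1 = 466 -> collatz(466)
466 is even -> collatz(233)
233 is odd -> 3*233+1 = 700 -> collatz(700)
700 is even -> collatz(350)
350 is even -> collatz(175)
175 is odd -> 3*175+1 = 526 -> collatz(526)
526 is even -> collatz(263)
263 is odd -> 3*263+1 = 790 -> collatz(790)
790 is even -> collatz(395)
395 is odd -> 3*395+1 = 1186 -> collatz(1186)
1186 is even -> collatz(593)
593 is odd -> 3*593+1 = 1780 -> collatz(1780)
1780 is even -> collatz(890)
890 is even -> collatz(445)
445 is odd -> 3*445+1 = 1336 -> collatz(1336)
1336 is even -> collatz(668)
668 is even -> collatz(334)
334 is even -> collatz(167)
167 is odd -> 3*167+1 = 502 -> collatz(502)
502 is even -> collatz(251)
251 is odd -> 3*251+1 = 754 -> collatz(754)
754 is even -> collatz(377)
377 is odd -> 3*377+1 = 1132 -> collatz(1132)
1132 is even -> collatz(566)
566 is even -> collatz(283)
283 is odd -> 3*283+1 = 850 -> collatz(850)
850 is even -> collatz(425)
425 is odd -> 3*425+1 = 1276 -> collatz(1276)
1276 is even -> collatz(638)
638 is even -> collatz(319)
319 is odd -> 3*319+1 = 958 -> collatz(958)
958 is even -> collatz(479)
479 is odd -> 3*479+1 = 1438 -> collatz(1438)
1438 is even -> collatz(719)
719 is odd -> 3*719+1 = 2158 -> collatz(2158)
2158 is even -> collatz(1079)
1079 is odd -> 3*1079+1 = 3238 -> collatz(3238)
3238 is even -> collatz(1619)
1619 is odd -> 3*1619+1 = 4858 -> collatz(4858)
4858 is even -> collatz(2429)
2429 is odd -> 3*2429+1 = 7288 -> collatz(7288)
7288 is even -> collatz(3644)
3644 is even -> collatz(1822)
1822 is even -> collatz(911)
911 is odd -> 3*911+1 = 2734 -> collatz(2734)
2734 is even -> collatz(1367)
1367 is odd -> 3*1367+1 = 4102 -> collatz(4102)
4102 is even -> collatz(2051)
2051 is odd -> 3*2051+1 = 6154 -> collatz(6154)
6154 is even -> collatz(3077)
3077 is odd -> 3*3077+1 = 9232 -> collatz(9232)
9232 is even -> collatz(4616)
4616 is even -> collatz(2308)
2308 is even -> collatz(1154)
1154 is even -> collatz(577)
577 is odd -> 3*577+1 = 1732 -> collatz(1732)
1732 is even -> collatz(866)
866 is even -> collatz(433)
433 is odd -> 3*433+1 = 1300 -> collatz(1300)
1300 is even -> collatz(650)
650 is even -> collatz(325)
325 is odd -> 3*325+1 = 976 -> collatz(976)
976 is even -> collatz(488)
488 is even -> collatz(244)
244 is even -> collatz(122)
122 is even -> collatz(61)
61 is odd -> 3*61+1 = 184 -> collatz(184)
184 is even -> collatz(92)
92 is even -> collatz(46)
46 is even -> collatz(23)
23 is odd -> 3*23+1 = 70 -> collatz(70)
70 is even -> collatz(35)
35 is odd -> 3*35+1 = 106 -> collatz(106)
106 is even -> collatz(53)
53 is odd -> 3*53+1 = 160 -> collatz(160)
160 is even -> collatz(80)
80 is even -> collatz(40)
40 is even -> collatz(20)
20 is even -> collatz(10)
10 is even -> collatz(5)
5 is odd -> 3*5+1 = 16 -> collatz(16)
16 is even -> collatz(8)
8 is even -> collatz(4)
4 is even -> collatz(2)
2 is even -> collatz(1)
Reached 1 after 106 steps
= 106


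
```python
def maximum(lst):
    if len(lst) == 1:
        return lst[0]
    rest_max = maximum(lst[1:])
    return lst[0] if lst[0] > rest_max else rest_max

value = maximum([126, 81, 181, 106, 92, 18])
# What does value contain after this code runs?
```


maximum([126, 81, 181, 106, 92, 18])
= compare 126 with maximum([81, 181, 106, 92, 18])
= compare 81 with maximum([181, 106, 92, 18])
= compare 181 with maximum([106, 92, 18])
= compare 106 with maximum([92, 18])
= compare 92 with maximum([18])
Base: maximum([18]) = 18
compare 92 with 18: max = 92
compare 106 with 92: max = 106
compare 181 with 106: max = 181
compare 81 with 181: max = 181
compare 126 with 181: max = 181
= 181


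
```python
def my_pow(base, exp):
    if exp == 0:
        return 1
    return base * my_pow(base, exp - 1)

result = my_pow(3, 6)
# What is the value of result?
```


my_pow(3, 6)
= 3 * my_pow(3, 5)
= 3 * 3 * my_pow(3, 4)
= 3 * 3 * 3 * my_pow(3, 3)
= 3 * 3 * 3 * 3 * my_pow(3, 2)
= 3 * 3 * 3 * 3 * 3 * my_pow(3, 1)
= 3 * 3 * 3 * 3 * 3 * 3 * my_pow(3, 0)
= 3 * 3 * 3 * 3 * 3 * 3 * 1
= 729


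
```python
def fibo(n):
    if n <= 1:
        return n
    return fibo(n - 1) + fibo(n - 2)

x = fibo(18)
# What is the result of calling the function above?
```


fibo(18)
= fibo(17) + fibo(16)
= (fibo(16) + fibo(15)) + fibo(16)
Computing bottom-up: fibo(0)=0, fibo(1)=1, fibo(2)=1, fibo(3)=2, fibo(4)=3, fibo(5)=5, fibo(6)=8, fibo(7)=13, fibo(8)=21, fibo(9)=34, fibo(10)=55, fibo(11)=89, fibo(12)=144, fibo(13)=233, fibo(14)=377, fibo(15)=610, fibo(16)=987, fibo(17)=1597, fibo(18)=2584
= 2584


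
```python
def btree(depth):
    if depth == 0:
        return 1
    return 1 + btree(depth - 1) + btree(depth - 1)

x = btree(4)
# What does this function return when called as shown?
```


btree(4)
= 1 + btree(3) + btree(3)
= 1 + 2 * btree(3)
btree(k) = 2^(k+1) - 1
btree(0) = 1
btree(1) = 3
btree(2) = 7
btree(3) = 15
btree(4) = 31
btree(4) = 2^5 - 1 = 31


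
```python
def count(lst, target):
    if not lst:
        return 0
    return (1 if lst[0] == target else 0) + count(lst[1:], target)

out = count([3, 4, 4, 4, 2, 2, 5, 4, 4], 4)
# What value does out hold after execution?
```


count([3, 4, 4, 4, 2, 2, 5, 4, 4], 4)
lst[0]=3 != 4: 0 + count([4, 4, 4, 2, 2, 5, 4, 4], 4)
lst[0]=4 == 4: 1 + count([4, 4, 2, 2, 5, 4, 4], 4)
lst[0]=4 == 4: 1 + count([4, 2, 2, 5, 4, 4], 4)
lst[0]=4 == 4: 1 + count([2, 2, 5, 4, 4], 4)
lst[0]=2 != 4: 0 + count([2, 5, 4, 4], 4)
lst[0]=2 != 4: 0 + count([5, 4, 4], 4)
lst[0]=5 != 4: 0 + count([4, 4], 4)
lst[0]=4 == 4: 1 + count([4], 4)
lst[0]=4 == 4: 1 + count([], 4)
= 5


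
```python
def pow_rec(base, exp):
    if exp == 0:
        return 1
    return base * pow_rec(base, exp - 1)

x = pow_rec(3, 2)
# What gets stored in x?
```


pow_rec(3, 2)
= 3 * pow_rec(3, 1)
= 3 * 3 * pow_rec(3, 0)
= 3 * 3 * 1
= 9


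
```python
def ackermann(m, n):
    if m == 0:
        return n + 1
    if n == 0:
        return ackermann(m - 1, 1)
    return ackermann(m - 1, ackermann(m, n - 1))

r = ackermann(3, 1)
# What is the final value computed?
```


ackermann(3, 1)
= ackermann(2, ackermann(3, 0))
First compute ackermann(3, 0) = 5
= ackermann(2, 5)
= 13


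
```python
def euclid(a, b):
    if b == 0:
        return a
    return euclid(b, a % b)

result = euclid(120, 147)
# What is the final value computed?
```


euclid(120, 147)
= euclid(147, 120 % 147) = euclid(147, 120)
= euclid(120, 147 % 120) = euclid(120, 27)
= euclid(27, 120 % 27) = euclid(27, 12)
= euclid(12, 27 % 12) = euclid(12, 3)
= euclid(3, 12 % 3) = euclid(3, 0)
b == 0, return a = 3


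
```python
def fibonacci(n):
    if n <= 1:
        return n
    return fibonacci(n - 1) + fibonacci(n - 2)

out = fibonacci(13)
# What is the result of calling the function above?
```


fibonacci(13)
= fibonacci(12) + fibonacci(11)
= (fibonacci(11) + fibonacci(10)) + fibonacci(11)
Computing bottom-up: fibonacci(0)=0, fibonacci(1)=1, fibonacci(2)=1, fibonacci(3)=2, fibonacci(4)=3, fibonacci(5)=5, fibonacci(6)=8, fibonacci(7)=13, fibonacci(8)=21, fibonacci(9)=34, fibonacci(10)=55, fibonacci(11)=89, fibonacci(12)=144, fibonacci(13)=233
= 233


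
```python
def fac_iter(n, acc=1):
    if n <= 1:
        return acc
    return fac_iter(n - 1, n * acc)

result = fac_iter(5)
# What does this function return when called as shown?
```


fac_iter(5, 1)
= fac_iter(4, 5 * 1) = fac_iter(4, 5)
= fac_iter(3, 4 * 5) = fac_iter(3, 20)
= fac_iter(2, 3 * 20) = fac_iter(2, 60)
= fac_iter(1, 2 * 60) = fac_iter(1, 120)
n <= 1, return acc = 120


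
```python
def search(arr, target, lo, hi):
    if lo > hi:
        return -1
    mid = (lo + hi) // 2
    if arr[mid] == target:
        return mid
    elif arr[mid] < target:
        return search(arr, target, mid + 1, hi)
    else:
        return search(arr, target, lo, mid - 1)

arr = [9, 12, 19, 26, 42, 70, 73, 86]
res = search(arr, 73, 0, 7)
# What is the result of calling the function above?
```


search(arr, 73, 0, 7)
lo=0, hi=7, mid=3, arr[mid]=26
26 < 73, search right half
lo=4, hi=7, mid=5, arr[mid]=70
70 < 73, search right half
lo=6, hi=7, mid=6, arr[mid]=73
arr[6] == 73, found at index 6
= 6


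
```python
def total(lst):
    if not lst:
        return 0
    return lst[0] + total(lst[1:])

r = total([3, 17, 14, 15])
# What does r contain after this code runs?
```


total([3, 17, 14, 15])
= 3 + total([17, 14, 15])
= 3 + 17 + total([14, 15])
= 3 + 17 + 14 + total([15])
= 3 + 17 + 14 + 15 + total([])
= 3 + 17 + 14 + 15 + 0
= 49


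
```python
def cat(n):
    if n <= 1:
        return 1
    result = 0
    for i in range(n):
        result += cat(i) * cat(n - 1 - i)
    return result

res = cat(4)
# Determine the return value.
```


cat(4)
= sum of cat(i) * cat(4-1-i) for i in 0..3
First compute sub-values bottom-up:
  cat(0) = 1, cat(1) = 1
  cat(2) = 1*1 + 1*1 = 2
  cat(3) = 1*2 + 1*1 + 2*1 = 5
Now cat(4):
  cat(0)*cat(3) = 1*5 = 5
  cat(1)*cat(2) = 1*2 = 2
  cat(2)*cat(1) = 2*1 = 2
  cat(3)*cat(0) = 5*1 = 5
= 5 + 2 + 2 + 5
= 14


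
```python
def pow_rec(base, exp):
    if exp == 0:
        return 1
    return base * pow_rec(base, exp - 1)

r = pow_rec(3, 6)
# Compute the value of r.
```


pow_rec(3, 6)
= 3 * pow_rec(3, 5)
= 3 * 3 * pow_rec(3, 4)
= 3 * 3 * 3 * pow_rec(3, 3)
= 3 * 3 * 3 * 3 * pow_rec(3, 2)
= 3 * 3 * 3 * 3 * 3 * pow_rec(3, 1)
= 3 * 3 * 3 * 3 * 3 * 3 * pow_rec(3, 0)
= 3 * 3 * 3 * 3 * 3 * 3 * 1
= 729


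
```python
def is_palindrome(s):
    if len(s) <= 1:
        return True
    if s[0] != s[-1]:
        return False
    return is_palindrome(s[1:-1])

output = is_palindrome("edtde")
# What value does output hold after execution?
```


is_palindrome("edtde")
"edtde": s[0]='e' == s[-1]='e' -> is_palindrome("dtd")
"dtd": s[0]='d' == s[-1]='d' -> is_palindrome("t")
"t": len <= 1 -> True
= True


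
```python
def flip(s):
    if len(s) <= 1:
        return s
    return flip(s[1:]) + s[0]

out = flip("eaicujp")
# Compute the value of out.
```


flip("eaicujp")
= flip("aicujp") + "e"
= flip("icujp") + "a" + "e"
= flip("cujp") + "i" + "a" + "e"
= flip("ujp") + "c" + "i" + "a" + "e"
= flip("jp") + "u" + "c" + "i" + "a" + "e"
= flip("p") + "j" + "u" + "c" + "i" + "a" + "e"
= "p" + "j" + "u" + "c" + "i" + "a" + "e"
= "pjuciae"


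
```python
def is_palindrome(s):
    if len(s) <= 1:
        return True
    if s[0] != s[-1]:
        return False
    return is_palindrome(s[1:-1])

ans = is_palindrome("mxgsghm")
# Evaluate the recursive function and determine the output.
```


is_palindrome("mxgsghm")
"mxgsghm": s[0]='m' == s[-1]='m' -> is_palindrome("xgsgh")
"xgsgh": s[0]='x' != s[-1]='h' -> False
= False


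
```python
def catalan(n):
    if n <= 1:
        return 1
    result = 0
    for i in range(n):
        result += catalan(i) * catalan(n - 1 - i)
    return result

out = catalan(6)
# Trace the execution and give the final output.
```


catalan(6)
= sum of catalan(i) * catalan(6-1-i) for i in 0..5
First compute sub-values bottom-up:
  catalan(0) = 1, catalan(1) = 1
  catalan(2) = 1*1 + 1*1 = 2
  catalan(3) = 1*2 + 1*1 + 2*1 = 5
  catalan(4) = 1*5 + 1*2 + 2*1 + 5*1 = 14
  catalan(5) = 1*14 + 1*5 + 2*2 + 5*1 + 14*1 = 42
Now catalan(6):
  catalan(0)*catalan(5) = 1*42 = 42
  catalan(1)*catalan(4) = 1*14 = 14
  catalan(2)*catalan(3) = 2*5 = 10
  catalan(3)*catalan(2) = 5*2 = 10
  catalan(4)*catalan(1) = 14*1 = 14
  catalan(5)*catalan(0) = 42*1 = 42
= 42 + 14 + 10 + 10 + 14 + 42
= 132


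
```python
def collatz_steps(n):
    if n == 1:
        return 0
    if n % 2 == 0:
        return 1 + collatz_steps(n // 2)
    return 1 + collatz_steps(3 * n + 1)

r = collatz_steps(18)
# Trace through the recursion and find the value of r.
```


collatz_steps(18)
18 is even -> collatz_steps(9)
9 is odd -> 3*9+1 = 28 -> collatz_steps(28)
28 is even -> collatz_steps(14)
14 is even -> collatz_steps(7)
7 is odd -> 3*7+1 = 22 -> collatz_steps(22)
22 is even -> collatz_steps(11)
11 is odd -> 3*11+1 = 34 -> collatz_steps(34)
34 is even -> collatz_steps(17)
17 is odd -> 3*17+1 = 52 -> collatz_steps(52)
52 is even -> collatz_steps(26)
26 is even -> collatz_steps(13)
13 is odd -> 3*13+1 = 40 -> collatz_steps(40)
40 is even -> collatz_steps(20)
20 is even -> collatz_steps(10)
10 is even -> collatz_steps(5)
5 is odd -> 3*5+1 = 16 -> collatz_steps(16)
16 is even -> collatz_steps(8)
8 is even -> collatz_steps(4)
4 is even -> collatz_steps(2)
2 is even -> collatz_steps(1)
Reached 1 after 20 steps
= 20


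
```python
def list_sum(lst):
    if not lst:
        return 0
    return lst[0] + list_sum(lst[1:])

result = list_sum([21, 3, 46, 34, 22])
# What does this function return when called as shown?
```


list_sum([21, 3, 46, 34, 22])
= 21 + list_sum([3, 46, 34, 22])
= 21 + 3 + list_sum([46, 34, 22])
= 21 + 3 + 46 + list_sum([34, 22])
= 21 + 3 + 46 + 34 + list_sum([22])
= 21 + 3 + 46 + 34 + 22 + list_sum([])
= 21 + 3 + 46 + 34 + 22 + 0
= 126


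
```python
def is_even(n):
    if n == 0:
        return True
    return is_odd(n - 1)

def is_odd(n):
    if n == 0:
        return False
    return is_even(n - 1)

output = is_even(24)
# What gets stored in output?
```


is_even(24)
= is_odd(23)
= is_even(22)
= is_odd(21)
= is_even(20)
= is_odd(19)
= is_even(18)
= is_odd(17)
= is_even(16)
= is_odd(15)
= is_even(14)
= is_odd(13)
= is_even(12)
= is_odd(11)
= is_even(10)
= is_odd(9)
= is_even(8)
= is_odd(7)
= is_even(6)
= is_odd(5)
= is_even(4)
= is_odd(3)
= is_even(2)
= is_odd(1)
= is_even(0)
n == 0: return True
= True


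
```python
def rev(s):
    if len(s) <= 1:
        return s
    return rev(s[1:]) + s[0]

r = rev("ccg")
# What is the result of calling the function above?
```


rev("ccg")
= rev("cg") + "c"
= rev("g") + "c" + "c"
= "g" + "c" + "c"
= "gcc"


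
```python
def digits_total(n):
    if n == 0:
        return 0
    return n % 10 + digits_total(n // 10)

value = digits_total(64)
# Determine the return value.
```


digits_total(64)
= 4 + digits_total(6)
= 4 + 6 + digits_total(0)
= 4 + 6 + 0
= 10


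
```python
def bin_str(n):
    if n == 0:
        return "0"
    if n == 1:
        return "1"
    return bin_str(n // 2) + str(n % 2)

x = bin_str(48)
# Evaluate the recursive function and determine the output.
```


bin_str(48)
= bin_str(24) + "0"
= bin_str(12) + "0" + "0"
= bin_str(6) + "0" + "0" + "0"
= bin_str(3) + "0" + "0" + "0" + "0"
= bin_str(1) + "1" + "0" + "0" + "0" + "0"
= "1" + "1" + "0" + "0" + "0" + "0"
= "110000"


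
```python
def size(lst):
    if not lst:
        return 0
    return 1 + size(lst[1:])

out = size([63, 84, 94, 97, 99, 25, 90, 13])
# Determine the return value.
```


size([63, 84, 94, 97, 99, 25, 90, 13])
= 1 + size([84, 94, 97, 99, 25, 90, 13])
= 1 + 1 + size([94, 97, 99, 25, 90, 13])
= 1 + 1 + 1 + size([97, 99, 25, 90, 13])
= 1 + 1 + 1 + 1 + size([99, 25, 90, 13])
= 1 + 1 + 1 + 1 + 1 + size([25, 90, 13])
= 1 + 1 + 1 + 1 + 1 + 1 + size([90, 13])
= 1 + 1 + 1 + 1 + 1 + 1 + 1 + size([13])
= 1 + 1 + 1 + 1 + 1 + 1 + 1 + 1 + size([])
= 1 + 1 + 1 + 1 + 1 + 1 + 1 + 1 + 0
= 8


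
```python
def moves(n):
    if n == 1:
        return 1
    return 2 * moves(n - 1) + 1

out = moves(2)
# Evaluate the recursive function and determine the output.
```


moves(2)
= 2 * moves(1) + 1
Now compute bottom-up:
moves(1) = 1
moves(2) = 2 * 1 + 1 = 3
= 3


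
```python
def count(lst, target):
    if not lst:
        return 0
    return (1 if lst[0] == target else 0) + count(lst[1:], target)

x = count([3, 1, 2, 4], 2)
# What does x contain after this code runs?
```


count([3, 1, 2, 4], 2)
lst[0]=3 != 2: 0 + count([1, 2, 4], 2)
lst[0]=1 != 2: 0 + count([2, 4], 2)
lst[0]=2 == 2: 1 + count([4], 2)
lst[0]=4 != 2: 0 + count([], 2)
= 1


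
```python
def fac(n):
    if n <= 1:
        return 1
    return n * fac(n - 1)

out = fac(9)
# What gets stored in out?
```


fac(9)
= 9 * fac(8)
= 9 * 8 * fac(7)
= 9 * 8 * 7 * fac(6)
= 9 * 8 * 7 * 6 * fac(5)
= 9 * 8 * 7 * 6 * 5 * fac(4)
= 9 * 8 * 7 * 6 * 5 * 4 * fac(3)
= 9 * 8 * 7 * 6 * 5 * 4 * 3 * fac(2)
= 9 * 8 * 7 * 6 * 5 * 4 * 3 * 2 * fac(1)
= 9 * 8 * 7 * 6 * 5 * 4 * 3 * 2 * 1
= 362880


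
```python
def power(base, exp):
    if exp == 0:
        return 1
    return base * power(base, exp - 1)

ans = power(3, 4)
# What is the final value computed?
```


power(3, 4)
= 3 * power(3, 3)
= 3 * 3 * power(3, 2)
= 3 * 3 * 3 * power(3, 1)
= 3 * 3 * 3 * 3 * power(3, 0)
= 3 * 3 * 3 * 3 * 1
= 81


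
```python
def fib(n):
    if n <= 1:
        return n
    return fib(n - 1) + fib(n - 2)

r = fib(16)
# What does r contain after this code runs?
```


fib(16)
= fib(15) + fib(14)
= (fib(14) + fib(13)) + fib(14)
Computing bottom-up: fib(0)=0, fib(1)=1, fib(2)=1, fib(3)=2, fib(4)=3, fib(5)=5, fib(6)=8, fib(7)=13, fib(8)=21, fib(9)=34, fib(10)=55, fib(11)=89, fib(12)=144, fib(13)=233, fib(14)=377, fib(15)=610, fib(16)=987
= 987


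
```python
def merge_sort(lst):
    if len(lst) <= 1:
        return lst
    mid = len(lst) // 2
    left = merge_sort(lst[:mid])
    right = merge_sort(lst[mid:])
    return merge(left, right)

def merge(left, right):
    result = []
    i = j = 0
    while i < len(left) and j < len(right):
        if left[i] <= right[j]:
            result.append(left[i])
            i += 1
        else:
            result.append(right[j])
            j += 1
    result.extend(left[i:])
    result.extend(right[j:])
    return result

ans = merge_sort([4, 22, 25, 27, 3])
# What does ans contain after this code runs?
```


merge_sort([4, 22, 25, 27, 3])
Split into [4, 22] and [25, 27, 3]
Left sorted: [4, 22]
Right sorted: [3, 25, 27]
Merge [4, 22] and [3, 25, 27]
= [3, 4, 22, 25, 27]


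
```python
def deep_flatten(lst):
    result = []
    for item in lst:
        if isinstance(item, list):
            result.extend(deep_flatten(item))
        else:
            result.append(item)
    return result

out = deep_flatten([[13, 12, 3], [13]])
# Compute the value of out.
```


deep_flatten([[13, 12, 3], [13]])
Processing each element:
  [13, 12, 3] is a list -> deep_flatten recursively -> [13, 12, 3]
  [13] is a list -> deep_flatten recursively -> [13]
= [13, 12, 3, 13]


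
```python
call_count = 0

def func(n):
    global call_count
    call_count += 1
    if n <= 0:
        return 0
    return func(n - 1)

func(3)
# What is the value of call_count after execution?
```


func(3) calls func(2) calls ... calls func(0)
Total calls: 3 + 1 (for base case) = 4


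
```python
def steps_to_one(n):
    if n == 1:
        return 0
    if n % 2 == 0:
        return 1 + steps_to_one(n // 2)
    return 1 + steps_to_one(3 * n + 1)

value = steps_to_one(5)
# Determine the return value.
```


steps_to_one(5)
5 is odd -> 3*5+1 = 16 -> steps_to_one(16)
16 is even -> steps_to_one(8)
8 is even -> steps_to_one(4)
4 is even -> steps_to_one(2)
2 is even -> steps_to_one(1)
Reached 1 after 5 steps
= 5


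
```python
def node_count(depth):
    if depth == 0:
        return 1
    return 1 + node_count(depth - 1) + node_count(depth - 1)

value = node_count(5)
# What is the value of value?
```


node_count(5)
= 1 + node_count(4) + node_count(4)
= 1 + 2 * node_count(4)
node_count(k) = 2^(k+1) - 1
node_count(0) = 1
node_count(1) = 3
node_count(2) = 7
node_count(3) = 15
node_count(4) = 31
node_count(5) = 2^6 - 1 = 63


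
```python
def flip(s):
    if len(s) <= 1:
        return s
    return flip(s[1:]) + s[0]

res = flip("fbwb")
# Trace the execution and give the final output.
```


flip("fbwb")
= flip("bwb") + "f"
= flip("wb") + "b" + "f"
= flip("b") + "w" + "b" + "f"
= "b" + "w" + "b" + "f"
= "bwbf"


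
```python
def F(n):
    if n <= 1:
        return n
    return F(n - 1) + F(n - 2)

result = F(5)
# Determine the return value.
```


F(5)
= F(4) + F(3)
= (F(3) + F(2)) + F(3)
Computing bottom-up: F(0)=0, F(1)=1, F(2)=1, F(3)=2, F(4)=3, F(5)=5
= 5


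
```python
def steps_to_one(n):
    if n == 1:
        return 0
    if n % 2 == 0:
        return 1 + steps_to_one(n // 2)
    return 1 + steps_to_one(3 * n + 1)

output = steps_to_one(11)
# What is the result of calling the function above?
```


steps_to_one(11)
11 is odd -> 3*11+1 = 34 -> steps_to_one(34)
34 is even -> steps_to_one(17)
17 is odd -> 3*17+1 = 52 -> steps_to_one(52)
52 is even -> steps_to_one(26)
26 is even -> steps_to_one(13)
13 is odd -> 3*13+1 = 40 -> steps_to_one(40)
40 is even -> steps_to_one(20)
20 is even -> steps_to_one(10)
10 is even -> steps_to_one(5)
5 is odd -> 3*5+1 = 16 -> steps_to_one(16)
16 is even -> steps_to_one(8)
8 is even -> steps_to_one(4)
4 is even -> steps_to_one(2)
2 is even -> steps_to_one(1)
Reached 1 after 14 steps
= 14


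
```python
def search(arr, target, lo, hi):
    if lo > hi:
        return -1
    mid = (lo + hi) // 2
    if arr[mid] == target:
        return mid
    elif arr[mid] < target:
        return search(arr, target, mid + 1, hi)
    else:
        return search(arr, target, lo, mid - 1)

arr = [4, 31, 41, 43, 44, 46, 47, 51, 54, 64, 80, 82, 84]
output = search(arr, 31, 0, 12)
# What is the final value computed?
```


search(arr, 31, 0, 12)
lo=0, hi=12, mid=6, arr[mid]=47
47 > 31, search left half
lo=0, hi=5, mid=2, arr[mid]=41
41 > 31, search left half
lo=0, hi=1, mid=0, arr[mid]=4
4 < 31, search right half
lo=1, hi=1, mid=1, arr[mid]=31
arr[1] == 31, found at index 1
= 1


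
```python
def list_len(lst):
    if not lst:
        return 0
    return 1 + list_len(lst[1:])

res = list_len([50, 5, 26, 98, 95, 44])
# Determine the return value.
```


list_len([50, 5, 26, 98, 95, 44])
= 1 + list_len([5, 26, 98, 95, 44])
= 1 + 1 + list_len([26, 98, 95, 44])
= 1 + 1 + 1 + list_len([98, 95, 44])
= 1 + 1 + 1 + 1 + list_len([95, 44])
= 1 + 1 + 1 + 1 + 1 + list_len([44])
= 1 + 1 + 1 + 1 + 1 + 1 + list_len([])
= 1 + 1 + 1 + 1 + 1 + 1 + 0
= 6


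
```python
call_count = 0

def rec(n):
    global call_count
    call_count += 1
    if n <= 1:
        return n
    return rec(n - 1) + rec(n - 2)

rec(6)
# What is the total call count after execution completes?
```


rec(6) calls rec(5) and rec(4); each non-base call branches into two more.
Let C(k) = total number of calls made by rec(k), including the call to rec(k) itself.
Base cases: C(0) = 1, C(1) = 1
Recurrence: C(k) = 1 + C(k-1) + C(k-2)
  C(2) = 1 + C(1) + C(0) = 1 + 1 + 1 = 3
  C(3) = 1 + C(2) + C(1) = 1 + 3 + 1 = 5
  C(4) = 1 + C(3) + C(2) = 1 + 5 + 3 = 9
  C(5) = 1 + C(4) + C(3) = 1 + 9 + 5 = 15
  C(6) = 1 + C(5) + C(4) = 1 + 15 + 9 = 25
Total calls = C(6) = 25


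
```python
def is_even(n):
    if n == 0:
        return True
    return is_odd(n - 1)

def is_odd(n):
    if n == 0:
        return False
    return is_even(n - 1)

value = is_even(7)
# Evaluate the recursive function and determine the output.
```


is_even(7)
= is_odd(6)
= is_even(5)
= is_odd(4)
= is_even(3)
= is_odd(2)
= is_even(1)
= is_odd(0)
n == 0: return False
= False


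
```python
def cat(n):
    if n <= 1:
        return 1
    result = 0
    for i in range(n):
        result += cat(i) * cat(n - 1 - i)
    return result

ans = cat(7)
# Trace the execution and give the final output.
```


cat(7)
= sum of cat(i) * cat(7-1-i) for i in 0..6
First compute sub-values bottom-up:
  cat(0) = 1, cat(1) = 1
  cat(2) = 1*1 + 1*1 = 2
  cat(3) = 1*2 + 1*1 + 2*1 = 5
  cat(4) = 1*5 + 1*2 + 2*1 + 5*1 = 14
  cat(5) = 1*14 + 1*5 + 2*2 + 5*1 + 14*1 = 42
  cat(6) = 1*42 + 1*14 + 2*5 + 5*2 + 14*1 + 42*1 = 132
Now cat(7):
  cat(0)*cat(6) = 1*132 = 132
  cat(1)*cat(5) = 1*42 = 42
  cat(2)*cat(4) = 2*14 = 28
  cat(3)*cat(3) = 5*5 = 25
  cat(4)*cat(2) = 14*2 = 28
  cat(5)*cat(1) = 42*1 = 42
  cat(6)*cat(0) = 132*1 = 132
= 132 + 42 + 28 + 25 + 28 + 42 + 132
= 429


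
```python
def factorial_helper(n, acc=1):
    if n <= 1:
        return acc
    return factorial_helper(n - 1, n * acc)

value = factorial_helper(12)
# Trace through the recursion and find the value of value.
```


factorial_helper(12, 1)
= factorial_helper(11, 12 * 1) = factorial_helper(11, 12)
= factorial_helper(10, 11 * 12) = factorial_helper(10, 132)
= factorial_helper(9, 10 * 132) = factorial_helper(9, 1320)
= factorial_helper(8, 9 * 1320) = factorial_helper(8, 11880)
= factorial_helper(7, 8 * 11880) = factorial_helper(7, 95040)
= factorial_helper(6, 7 * 95040) = factorial_helper(6, 665280)
= factorial_helper(5, 6 * 665280) = factorial_helper(5, 3991680)
= factorial_helper(4, 5 * 3991680) = factorial_helper(4, 19958400)
= factorial_helper(3, 4 * 19958400) = factorial_helper(3, 79833600)
= factorial_helper(2, 3 * 79833600) = factorial_helper(2, 239500800)
= factorial_helper(1, 2 * 239500800) = factorial_helper(1, 479001600)
n <= 1, return acc = 479001600


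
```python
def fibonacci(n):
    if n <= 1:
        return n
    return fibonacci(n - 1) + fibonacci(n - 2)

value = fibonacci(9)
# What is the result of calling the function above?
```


fibonacci(9)
= fibonacci(8) + fibonacci(7)
= (fibonacci(7) + fibonacci(6)) + fibonacci(7)
Computing bottom-up: fibonacci(0)=0, fibonacci(1)=1, fibonacci(2)=1, fibonacci(3)=2, fibonacci(4)=3, fibonacci(5)=5, fibonacci(6)=8, fibonacci(7)=13, fibonacci(8)=21, fibonacci(9)=34
= 34


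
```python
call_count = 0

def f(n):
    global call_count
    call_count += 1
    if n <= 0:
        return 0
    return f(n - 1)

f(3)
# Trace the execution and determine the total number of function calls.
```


f(3) calls f(2) calls ... calls f(0)
Total calls: 3 + 1 (for base case) = 4


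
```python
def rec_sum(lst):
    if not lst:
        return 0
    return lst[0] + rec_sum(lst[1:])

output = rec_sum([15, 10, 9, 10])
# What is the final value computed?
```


rec_sum([15, 10, 9, 10])
= 15 + rec_sum([10, 9, 10])
= 15 + 10 + rec_sum([9, 10])
= 15 + 10 + 9 + rec_sum([10])
= 15 + 10 + 9 + 10 + rec_sum([])
= 15 + 10 + 9 + 10 + 0
= 44


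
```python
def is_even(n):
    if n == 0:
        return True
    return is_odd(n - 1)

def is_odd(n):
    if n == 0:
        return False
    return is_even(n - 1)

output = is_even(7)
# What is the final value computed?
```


is_even(7)
= is_odd(6)
= is_even(5)
= is_odd(4)
= is_even(3)
= is_odd(2)
= is_even(1)
= is_odd(0)
n == 0: return False
= False


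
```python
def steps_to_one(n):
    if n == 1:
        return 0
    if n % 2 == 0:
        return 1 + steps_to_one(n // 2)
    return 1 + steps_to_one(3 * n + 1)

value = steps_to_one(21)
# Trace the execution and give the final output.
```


steps_to_one(21)
21 is odd -> 3*21+1 = 64 -> steps_to_one(64)
64 is even -> steps_to_one(32)
32 is even -> steps_to_one(16)
16 is even -> steps_to_one(8)
8 is even -> steps_to_one(4)
4 is even -> steps_to_one(2)
2 is even -> steps_to_one(1)
Reached 1 after 7 steps
= 7


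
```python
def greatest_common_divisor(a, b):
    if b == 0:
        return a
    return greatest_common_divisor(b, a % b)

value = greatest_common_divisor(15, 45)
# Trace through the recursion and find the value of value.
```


greatest_common_divisor(15, 45)
= greatest_common_divisor(45, 15 % 45) = greatest_common_divisor(45, 15)
= greatest_common_divisor(15, 45 % 15) = greatest_common_divisor(15, 0)
b == 0, return a = 15


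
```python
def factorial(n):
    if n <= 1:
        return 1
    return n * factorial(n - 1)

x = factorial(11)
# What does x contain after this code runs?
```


factorial(11)
= 11 * factorial(10)
= 11 * 10 * factorial(9)
= 11 * 10 * 9 * factorial(8)
= 11 * 10 * 9 * 8 * factorial(7)
= 11 * 10 * 9 * 8 * 7 * factorial(6)
= 11 * 10 * 9 * 8 * 7 * 6 * factorial(5)
= 11 * 10 * 9 * 8 * 7 * 6 * 5 * factorial(4)
= 11 * 10 * 9 * 8 * 7 * 6 * 5 * 4 * factorial(3)
= 11 * 10 * 9 * 8 * 7 * 6 * 5 * 4 * 3 * factorial(2)
= 11 * 10 * 9 * 8 * 7 * 6 * 5 * 4 * 3 * 2 * factorial(1)
= 11 * 10 * 9 * 8 * 7 * 6 * 5 * 4 * 3 * 2 * 1
= 39916800


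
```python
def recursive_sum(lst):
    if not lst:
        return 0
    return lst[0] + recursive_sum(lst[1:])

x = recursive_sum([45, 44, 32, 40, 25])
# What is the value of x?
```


recursive_sum([45, 44, 32, 40, 25])
= 45 + recursive_sum([44, 32, 40, 25])
= 45 + 44 + recursive_sum([32, 40, 25])
= 45 + 44 + 32 + recursive_sum([40, 25])
= 45 + 44 + 32 + 40 + recursive_sum([25])
= 45 + 44 + 32 + 40 + 25 + recursive_sum([])
= 45 + 44 + 32 + 40 + 25 + 0
= 186


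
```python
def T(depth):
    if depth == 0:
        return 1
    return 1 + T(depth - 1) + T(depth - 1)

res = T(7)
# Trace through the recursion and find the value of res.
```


T(7)
= 1 + T(6) + T(6)
= 1 + 2 * T(6)
T(k) = 2^(k+1) - 1
T(0) = 1
T(1) = 3
T(2) = 7
T(3) = 15
T(4) = 31
T(7) = 2^8 - 1 = 255


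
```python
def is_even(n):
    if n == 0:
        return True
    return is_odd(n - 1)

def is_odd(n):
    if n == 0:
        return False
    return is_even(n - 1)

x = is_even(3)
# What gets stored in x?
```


is_even(3)
= is_odd(2)
= is_even(1)
= is_odd(0)
n == 0: return False
= False


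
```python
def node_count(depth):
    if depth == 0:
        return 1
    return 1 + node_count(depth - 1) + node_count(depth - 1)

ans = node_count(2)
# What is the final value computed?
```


node_count(2)
= 1 + node_count(1) + node_count(1)
= 1 + 2 * node_count(1)
node_count(k) = 2^(k+1) - 1
node_count(0) = 1
node_count(1) = 3
node_count(2) = 7
node_count(2) = 2^3 - 1 = 7


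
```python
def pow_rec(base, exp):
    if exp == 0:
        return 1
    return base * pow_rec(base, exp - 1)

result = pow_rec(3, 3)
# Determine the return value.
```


pow_rec(3, 3)
= 3 * pow_rec(3, 2)
= 3 * 3 * pow_rec(3, 1)
= 3 * 3 * 3 * pow_rec(3, 0)
= 3 * 3 * 3 * 1
= 27


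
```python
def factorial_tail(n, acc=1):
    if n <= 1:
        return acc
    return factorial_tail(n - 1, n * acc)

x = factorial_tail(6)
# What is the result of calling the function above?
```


factorial_tail(6, 1)
= factorial_tail(5, 6 * 1) = factorial_tail(5, 6)
= factorial_tail(4, 5 * 6) = factorial_tail(4, 30)
= factorial_tail(3, 4 * 30) = factorial_tail(3, 120)
= factorial_tail(2, 3 * 120) = factorial_tail(2, 360)
= factorial_tail(1, 2 * 360) = factorial_tail(1, 720)
n <= 1, return acc = 720


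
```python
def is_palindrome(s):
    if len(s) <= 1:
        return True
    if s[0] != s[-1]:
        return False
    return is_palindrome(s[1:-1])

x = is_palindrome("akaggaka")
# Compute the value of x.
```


is_palindrome("akaggaka")
"akaggaka": s[0]='a' == s[-1]='a' -> is_palindrome("kaggak")
"kaggak": s[0]='k' == s[-1]='k' -> is_palindrome("agga")
"agga": s[0]='a' == s[-1]='a' -> is_palindrome("gg")
"gg": s[0]='g' == s[-1]='g' -> is_palindrome("")
"": len <= 1 -> True
= True


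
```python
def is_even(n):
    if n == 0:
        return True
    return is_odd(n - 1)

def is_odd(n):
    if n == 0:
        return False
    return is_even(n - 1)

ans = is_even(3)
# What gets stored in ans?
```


is_even(3)
= is_odd(2)
= is_even(1)
= is_odd(0)
n == 0: return False
= False


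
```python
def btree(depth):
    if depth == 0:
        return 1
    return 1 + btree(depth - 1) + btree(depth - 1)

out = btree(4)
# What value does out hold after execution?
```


btree(4)
= 1 + btree(3) + btree(3)
= 1 + 2 * btree(3)
btree(k) = 2^(k+1) - 1
btree(0) = 1
btree(1) = 3
btree(2) = 7
btree(3) = 15
btree(4) = 31
btree(4) = 2^5 - 1 = 31


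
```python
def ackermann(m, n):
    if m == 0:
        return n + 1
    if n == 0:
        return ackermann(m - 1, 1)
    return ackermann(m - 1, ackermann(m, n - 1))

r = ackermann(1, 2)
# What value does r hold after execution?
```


ackermann(1, 2)
= ackermann(0, ackermann(1, 1))
First compute ackermann(1, 1) = 3
= ackermann(0, 3)
= 4


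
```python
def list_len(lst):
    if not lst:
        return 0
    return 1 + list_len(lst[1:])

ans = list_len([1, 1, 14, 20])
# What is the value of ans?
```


list_len([1, 1, 14, 20])
= 1 + list_len([1, 14, 20])
= 1 + 1 + list_len([14, 20])
= 1 + 1 + 1 + list_len([20])
= 1 + 1 + 1 + 1 + list_len([])
= 1 + 1 + 1 + 1 + 0
= 4


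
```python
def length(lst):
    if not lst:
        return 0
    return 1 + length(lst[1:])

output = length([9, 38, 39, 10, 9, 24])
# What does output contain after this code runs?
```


length([9, 38, 39, 10, 9, 24])
= 1 + length([38, 39, 10, 9, 24])
= 1 + 1 + length([39, 10, 9, 24])
= 1 + 1 + 1 + length([10, 9, 24])
= 1 + 1 + 1 + 1 + length([9, 24])
= 1 + 1 + 1 + 1 + 1 + length([24])
= 1 + 1 + 1 + 1 + 1 + 1 + length([])
= 1 + 1 + 1 + 1 + 1 + 1 + 0
= 6


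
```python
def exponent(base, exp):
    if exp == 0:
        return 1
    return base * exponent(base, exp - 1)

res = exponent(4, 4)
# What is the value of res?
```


exponent(4, 4)
= 4 * exponent(4, 3)
= 4 * 4 * exponent(4, 2)
= 4 * 4 * 4 * exponent(4, 1)
= 4 * 4 * 4 * 4 * exponent(4, 0)
= 4 * 4 * 4 * 4 * 1
= 256


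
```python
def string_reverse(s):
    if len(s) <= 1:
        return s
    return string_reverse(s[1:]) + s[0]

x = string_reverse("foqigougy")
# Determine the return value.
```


string_reverse("foqigougy")
= string_reverse("oqigougy") + "f"
= string_reverse("qigougy") + "o" + "f"
= string_reverse("igougy") + "q" + "o" + "f"
= string_reverse("gougy") + "i" + "q" + "o" + "f"
= string_reverse("ougy") + "g" + "i" + "q" + "o" + "f"
= string_reverse("ugy") + "o" + "g" + "i" + "q" + "o" + "f"
= string_reverse("gy") + "u" + "o" + "g" + "i" + "q" + "o" + "f"
= string_reverse("y") + "g" + "u" + "o" + "g" + "i" + "q" + "o" + "f"
= "y" + "g" + "u" + "o" + "g" + "i" + "q" + "o" + "f"
= "yguogiqof"


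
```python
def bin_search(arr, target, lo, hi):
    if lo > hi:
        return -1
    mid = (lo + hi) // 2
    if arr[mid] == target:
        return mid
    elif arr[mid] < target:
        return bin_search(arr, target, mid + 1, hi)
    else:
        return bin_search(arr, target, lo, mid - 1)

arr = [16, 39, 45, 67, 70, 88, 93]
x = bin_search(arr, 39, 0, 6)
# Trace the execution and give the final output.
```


bin_search(arr, 39, 0, 6)
lo=0, hi=6, mid=3, arr[mid]=67
67 > 39, search left half
lo=0, hi=2, mid=1, arr[mid]=39
arr[1] == 39, found at index 1
= 1


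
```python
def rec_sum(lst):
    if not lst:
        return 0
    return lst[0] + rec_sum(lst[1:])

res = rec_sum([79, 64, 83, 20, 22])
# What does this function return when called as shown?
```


rec_sum([79, 64, 83, 20, 22])
= 79 + rec_sum([64, 83, 20, 22])
= 79 + 64 + rec_sum([83, 20, 22])
= 79 + 64 + 83 + rec_sum([20, 22])
= 79 + 64 + 83 + 20 + rec_sum([22])
= 79 + 64 + 83 + 20 + 22 + rec_sum([])
= 79 + 64 + 83 + 20 + 22 + 0
= 268


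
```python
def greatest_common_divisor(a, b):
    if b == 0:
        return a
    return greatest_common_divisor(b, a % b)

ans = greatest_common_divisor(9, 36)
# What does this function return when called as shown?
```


greatest_common_divisor(9, 36)
= greatest_common_divisor(36, 9 % 36) = greatest_common_divisor(36, 9)
= greatest_common_divisor(9, 36 % 9) = greatest_common_divisor(9, 0)
b == 0, return a = 9


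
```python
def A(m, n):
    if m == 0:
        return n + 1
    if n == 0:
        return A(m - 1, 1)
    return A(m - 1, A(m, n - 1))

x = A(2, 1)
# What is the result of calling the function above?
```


A(2, 1)
= A(1, A(2, 0))
First compute A(2, 0) = 3
= A(1, 3)
= 5


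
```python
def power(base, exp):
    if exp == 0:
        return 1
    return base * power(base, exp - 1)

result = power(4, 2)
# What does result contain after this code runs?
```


power(4, 2)
= 4 * power(4, 1)
= 4 * 4 * power(4, 0)
= 4 * 4 * 1
= 16


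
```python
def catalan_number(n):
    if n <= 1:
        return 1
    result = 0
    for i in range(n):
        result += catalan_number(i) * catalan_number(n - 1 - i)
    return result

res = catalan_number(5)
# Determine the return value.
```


catalan_number(5)
= sum of catalan_number(i) * catalan_number(5-1-i) for i in 0..4
First compute sub-values bottom-up:
  catalan_number(0) = 1, catalan_number(1) = 1
  catalan_number(2) = 1*1 + 1*1 = 2
  catalan_number(3) = 1*2 + 1*1 + 2*1 = 5
  catalan_number(4) = 1*5 + 1*2 + 2*1 + 5*1 = 14
Now catalan_number(5):
  catalan_number(0)*catalan_number(4) = 1*14 = 14
  catalan_number(1)*catalan_number(3) = 1*5 = 5
  catalan_number(2)*catalan_number(2) = 2*2 = 4
  catalan_number(3)*catalan_number(1) = 5*1 = 5
  catalan_number(4)*catalan_number(0) = 14*1 = 14
= 14 + 5 + 4 + 5 + 14
= 42


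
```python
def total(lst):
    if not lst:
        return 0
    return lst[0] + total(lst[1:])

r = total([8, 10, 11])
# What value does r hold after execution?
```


total([8, 10, 11])
= 8 + total([10, 11])
= 8 + 10 + total([11])
= 8 + 10 + 11 + total([])
= 8 + 10 + 11 + 0
= 29


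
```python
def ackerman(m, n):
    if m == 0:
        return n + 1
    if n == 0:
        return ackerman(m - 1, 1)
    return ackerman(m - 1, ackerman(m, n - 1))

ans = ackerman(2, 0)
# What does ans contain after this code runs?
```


ackerman(2, 0)
n == 0: return ackerman(1, 1)
= ackerman(1, 1) = 3
= 3


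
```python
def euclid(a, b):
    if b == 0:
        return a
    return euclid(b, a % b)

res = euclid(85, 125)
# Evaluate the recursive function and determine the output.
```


euclid(85, 125)
= euclid(125, 85 % 125) = euclid(125, 85)
= euclid(85, 125 % 85) = euclid(85, 40)
= euclid(40, 85 % 40) = euclid(40, 5)
= euclid(5, 40 % 5) = euclid(5, 0)
b == 0, return a = 5


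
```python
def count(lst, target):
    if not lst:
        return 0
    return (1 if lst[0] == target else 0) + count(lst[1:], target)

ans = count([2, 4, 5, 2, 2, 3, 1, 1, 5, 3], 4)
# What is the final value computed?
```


count([2, 4, 5, 2, 2, 3, 1, 1, 5, 3], 4)
lst[0]=2 != 4: 0 + count([4, 5, 2, 2, 3, 1, 1, 5, 3], 4)
lst[0]=4 == 4: 1 + count([5, 2, 2, 3, 1, 1, 5, 3], 4)
lst[0]=5 != 4: 0 + count([2, 2, 3, 1, 1, 5, 3], 4)
lst[0]=2 != 4: 0 + count([2, 3, 1, 1, 5, 3], 4)
lst[0]=2 != 4: 0 + count([3, 1, 1, 5, 3], 4)
lst[0]=3 != 4: 0 + count([1, 1, 5, 3], 4)
lst[0]=1 != 4: 0 + count([1, 5, 3], 4)
lst[0]=1 != 4: 0 + count([5, 3], 4)
lst[0]=5 != 4: 0 + count([3], 4)
lst[0]=3 != 4: 0 + count([], 4)
= 1


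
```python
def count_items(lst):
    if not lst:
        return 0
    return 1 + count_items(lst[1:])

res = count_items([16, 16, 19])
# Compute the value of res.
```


count_items([16, 16, 19])
= 1 + count_items([16, 19])
= 1 + 1 + count_items([19])
= 1 + 1 + 1 + count_items([])
= 1 + 1 + 1 + 0
= 3


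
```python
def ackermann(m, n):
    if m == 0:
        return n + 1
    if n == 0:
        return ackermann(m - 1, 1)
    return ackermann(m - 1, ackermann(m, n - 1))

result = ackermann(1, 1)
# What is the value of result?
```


ackermann(1, 1)
= ackermann(0, ackermann(1, 0))
First compute ackermann(1, 0) = 2
= ackermann(0, 2)
= 3


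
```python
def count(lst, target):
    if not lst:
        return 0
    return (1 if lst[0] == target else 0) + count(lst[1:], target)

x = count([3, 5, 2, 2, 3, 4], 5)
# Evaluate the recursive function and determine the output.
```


count([3, 5, 2, 2, 3, 4], 5)
lst[0]=3 != 5: 0 + count([5, 2, 2, 3, 4], 5)
lst[0]=5 == 5: 1 + count([2, 2, 3, 4], 5)
lst[0]=2 != 5: 0 + count([2, 3, 4], 5)
lst[0]=2 != 5: 0 + count([3, 4], 5)
lst[0]=3 != 5: 0 + count([4], 5)
lst[0]=4 != 5: 0 + count([], 5)
= 1


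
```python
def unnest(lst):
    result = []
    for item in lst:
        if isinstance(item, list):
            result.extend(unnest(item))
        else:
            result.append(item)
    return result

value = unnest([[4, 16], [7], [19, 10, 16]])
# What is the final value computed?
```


unnest([[4, 16], [7], [19, 10, 16]])
Processing each element:
  [4, 16] is a list -> unnest recursively -> [4, 16]
  [7] is a list -> unnest recursively -> [7]
  [19, 10, 16] is a list -> unnest recursively -> [19, 10, 16]
= [4, 16, 7, 19, 10, 16]
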